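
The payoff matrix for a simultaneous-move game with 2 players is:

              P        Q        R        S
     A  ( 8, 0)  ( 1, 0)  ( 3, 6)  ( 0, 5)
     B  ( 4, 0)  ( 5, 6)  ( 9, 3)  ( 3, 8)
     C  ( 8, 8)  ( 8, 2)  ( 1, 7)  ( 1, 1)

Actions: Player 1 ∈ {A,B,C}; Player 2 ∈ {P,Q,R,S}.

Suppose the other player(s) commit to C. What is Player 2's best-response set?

u_2(P vs C) = 8
u_2(Q vs C) = 2
u_2(R vs C) = 7
u_2(S vs C) = 1
max payoff 8 at {P}

BR_2 = {P}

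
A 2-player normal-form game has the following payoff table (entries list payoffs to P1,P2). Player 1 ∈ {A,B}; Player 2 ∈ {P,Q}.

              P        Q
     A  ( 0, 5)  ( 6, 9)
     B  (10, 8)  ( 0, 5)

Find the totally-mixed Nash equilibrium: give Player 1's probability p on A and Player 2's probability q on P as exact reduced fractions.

p=3/7, q=3/8

P1 indiff ⇒ q·0+(1-q)·6 = q·10+(1-q)·0 ⇒ q(-10) = (1-q)(-6) ⇒ q = 3/8
P2 indiff ⇒ p·5+(1-p)·8 = p·9+(1-p)·5 ⇒ p(-4) = (1-p)(-3) ⇒ p = 3/7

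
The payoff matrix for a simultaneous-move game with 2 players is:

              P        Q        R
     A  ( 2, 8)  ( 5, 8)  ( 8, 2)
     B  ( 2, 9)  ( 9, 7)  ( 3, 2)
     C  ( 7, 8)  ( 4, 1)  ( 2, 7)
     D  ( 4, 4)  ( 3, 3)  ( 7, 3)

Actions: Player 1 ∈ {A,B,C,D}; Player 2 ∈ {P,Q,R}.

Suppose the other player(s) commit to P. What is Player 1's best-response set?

BR_1 = {C}

u_1(A vs P) = 2
u_1(B vs P) = 2
u_1(C vs P) = 7
u_1(D vs P) = 4
max payoff 7 at {C}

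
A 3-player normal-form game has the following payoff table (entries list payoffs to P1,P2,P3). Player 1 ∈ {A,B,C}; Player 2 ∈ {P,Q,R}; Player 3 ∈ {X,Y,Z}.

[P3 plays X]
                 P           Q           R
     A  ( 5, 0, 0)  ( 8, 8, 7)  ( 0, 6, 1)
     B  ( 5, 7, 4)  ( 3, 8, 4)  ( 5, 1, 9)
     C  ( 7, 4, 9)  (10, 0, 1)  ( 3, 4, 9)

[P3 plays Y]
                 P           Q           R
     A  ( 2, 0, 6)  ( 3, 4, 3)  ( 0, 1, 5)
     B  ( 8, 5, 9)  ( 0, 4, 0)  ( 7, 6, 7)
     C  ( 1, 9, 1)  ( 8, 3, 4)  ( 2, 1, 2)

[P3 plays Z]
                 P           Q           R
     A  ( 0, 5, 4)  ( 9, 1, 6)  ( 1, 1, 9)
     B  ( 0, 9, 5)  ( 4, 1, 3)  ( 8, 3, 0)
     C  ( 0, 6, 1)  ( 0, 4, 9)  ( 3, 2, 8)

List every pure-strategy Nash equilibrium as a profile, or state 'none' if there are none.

NE set: (C,P,X)

(A,P,X): not NE [P1→C gives 7>5; P2→Q gives 8>0; P3→Y gives 6>0]
(A,P,Y): not NE [P1→B gives 8>2; P2→Q gives 4>0]
(A,P,Z): not NE [P3→Y gives 6>4]
(A,Q,X): not NE [P1→C gives 10>8]
(A,Q,Y): not NE [P1→C gives 8>3; P3→X gives 7>3]
(A,Q,Z): not NE [P2→P gives 5>1; P3→X gives 7>6]
(A,R,X): not NE [P1→B gives 5>0; P2→Q gives 8>6; P3→Z gives 9>1]
(A,R,Y): not NE [P1→B gives 7>0; P2→Q gives 4>1; P3→Z gives 9>5]
(A,R,Z): not NE [P1→B gives 8>1; P2→P gives 5>1]
(B,P,X): not NE [P1→C gives 7>5; P2→Q gives 8>7; P3→Y gives 9>4]
(B,P,Y): not NE [P2→R gives 6>5]
(B,P,Z): not NE [P3→Y gives 9>5]
(B,Q,X): not NE [P1→C gives 10>3]
(B,Q,Y): not NE [P1→C gives 8>0; P2→R gives 6>4; P3→X gives 4>0]
(B,Q,Z): not NE [P1→A gives 9>4; P2→P gives 9>1; P3→X gives 4>3]
(B,R,X): not NE [P2→Q gives 8>1]
(B,R,Y): not NE [P3→X gives 9>7]
(B,R,Z): not NE [P2→P gives 9>3; P3→X gives 9>0]
(C,P,X): NE
(C,P,Y): not NE [P1→B gives 8>1; P3→X gives 9>1]
(C,P,Z): not NE [P3→X gives 9>1]
(C,Q,X): not NE [P2→R gives 4>0; P3→Z gives 9>1]
(C,Q,Y): not NE [P2→P gives 9>3; P3→Z gives 9>4]
(C,Q,Z): not NE [P1→A gives 9>0; P2→P gives 6>4]
(C,R,X): not NE [P1→B gives 5>3]
(C,R,Y): not NE [P1→B gives 7>2; P2→P gives 9>1; P3→X gives 9>2]
(C,R,Z): not NE [P1→B gives 8>3; P2→P gives 6>2; P3→X gives 9>8]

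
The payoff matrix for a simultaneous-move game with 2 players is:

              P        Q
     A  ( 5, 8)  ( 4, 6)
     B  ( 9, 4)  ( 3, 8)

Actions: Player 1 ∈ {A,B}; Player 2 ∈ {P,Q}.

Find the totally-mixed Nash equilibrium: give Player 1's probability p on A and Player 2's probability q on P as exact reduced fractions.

(p,q) = (2/3, 1/5)

P1 indiff ⇒ q·5+(1-q)·4 = q·9+(1-q)·3 ⇒ q(-4) = (1-q)(-1) ⇒ q = 1/5
P2 indiff ⇒ p·8+(1-p)·4 = p·6+(1-p)·8 ⇒ p(2) = (1-p)(4) ⇒ p = 2/3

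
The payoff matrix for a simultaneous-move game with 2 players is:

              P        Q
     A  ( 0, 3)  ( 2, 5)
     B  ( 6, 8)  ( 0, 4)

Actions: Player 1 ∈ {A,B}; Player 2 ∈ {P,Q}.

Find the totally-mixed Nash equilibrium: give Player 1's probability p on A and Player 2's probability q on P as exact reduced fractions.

P1 indiff ⇒ q·0+(1-q)·2 = q·6+(1-q)·0 ⇒ q(-6) = (1-q)(-2) ⇒ q = 1/4
P2 indiff ⇒ p·3+(1-p)·8 = p·5+(1-p)·4 ⇒ p(-2) = (1-p)(-4) ⇒ p = 2/3

p=2/3, q=1/4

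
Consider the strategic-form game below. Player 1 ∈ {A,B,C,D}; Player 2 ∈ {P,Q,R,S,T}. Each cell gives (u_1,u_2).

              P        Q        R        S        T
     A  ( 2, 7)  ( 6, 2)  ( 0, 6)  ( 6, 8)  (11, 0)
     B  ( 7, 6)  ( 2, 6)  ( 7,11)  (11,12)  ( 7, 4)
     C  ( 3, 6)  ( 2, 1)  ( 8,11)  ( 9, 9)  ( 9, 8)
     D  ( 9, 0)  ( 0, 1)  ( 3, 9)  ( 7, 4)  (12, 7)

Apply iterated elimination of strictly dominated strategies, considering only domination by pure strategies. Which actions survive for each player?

P2 drop P (S beats it: A:8>7 B:12>6 C:9>6 D:4>0)
P2 drop Q (R beats it: A:6>2 B:11>6 C:11>1 D:9>1)
P1 drop A (D beats it: R:3>0 S:7>6 T:12>11)
P2 drop T (R beats it: B:11>4 C:11>8 D:9>7)
P1 drop D (B beats it: R:7>3 S:11>7)
P1→{B,C} P2→{R,S}

Remaining: P1:{B,C} P2:{R,S}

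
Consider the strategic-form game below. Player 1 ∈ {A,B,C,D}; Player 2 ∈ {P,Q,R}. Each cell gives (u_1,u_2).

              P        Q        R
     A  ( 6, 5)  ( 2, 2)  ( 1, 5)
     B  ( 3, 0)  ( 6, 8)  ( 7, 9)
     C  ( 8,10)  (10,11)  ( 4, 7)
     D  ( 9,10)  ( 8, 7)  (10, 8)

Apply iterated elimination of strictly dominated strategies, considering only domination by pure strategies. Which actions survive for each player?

Remaining: P1:{C,D} P2:{P,Q}

P1 drop A (C beats it: P:8>6 Q:10>2 R:4>1)
P1 drop B (D beats it: P:9>3 Q:8>6 R:10>7)
P2 drop R (P beats it: C:10>7 D:10>8)
P1→{C,D} P2→{P,Q}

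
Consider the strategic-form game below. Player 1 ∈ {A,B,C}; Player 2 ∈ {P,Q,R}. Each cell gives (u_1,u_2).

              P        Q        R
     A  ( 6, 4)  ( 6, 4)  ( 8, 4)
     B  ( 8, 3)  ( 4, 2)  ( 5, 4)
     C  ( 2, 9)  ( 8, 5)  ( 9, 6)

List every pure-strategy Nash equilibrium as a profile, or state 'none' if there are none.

(A,P): not NE [P1→B gives 8>6]
(A,Q): not NE [P1→C gives 8>6]
(A,R): not NE [P1→C gives 9>8]
(B,P): not NE [P2→R gives 4>3]
(B,Q): not NE [P1→C gives 8>4; P2→R gives 4>2]
(B,R): not NE [P1→C gives 9>5]
(C,P): not NE [P1→B gives 8>2]
(C,Q): not NE [P2→P gives 9>5]
(C,R): not NE [P2→P gives 9>6]

PSNE: ∅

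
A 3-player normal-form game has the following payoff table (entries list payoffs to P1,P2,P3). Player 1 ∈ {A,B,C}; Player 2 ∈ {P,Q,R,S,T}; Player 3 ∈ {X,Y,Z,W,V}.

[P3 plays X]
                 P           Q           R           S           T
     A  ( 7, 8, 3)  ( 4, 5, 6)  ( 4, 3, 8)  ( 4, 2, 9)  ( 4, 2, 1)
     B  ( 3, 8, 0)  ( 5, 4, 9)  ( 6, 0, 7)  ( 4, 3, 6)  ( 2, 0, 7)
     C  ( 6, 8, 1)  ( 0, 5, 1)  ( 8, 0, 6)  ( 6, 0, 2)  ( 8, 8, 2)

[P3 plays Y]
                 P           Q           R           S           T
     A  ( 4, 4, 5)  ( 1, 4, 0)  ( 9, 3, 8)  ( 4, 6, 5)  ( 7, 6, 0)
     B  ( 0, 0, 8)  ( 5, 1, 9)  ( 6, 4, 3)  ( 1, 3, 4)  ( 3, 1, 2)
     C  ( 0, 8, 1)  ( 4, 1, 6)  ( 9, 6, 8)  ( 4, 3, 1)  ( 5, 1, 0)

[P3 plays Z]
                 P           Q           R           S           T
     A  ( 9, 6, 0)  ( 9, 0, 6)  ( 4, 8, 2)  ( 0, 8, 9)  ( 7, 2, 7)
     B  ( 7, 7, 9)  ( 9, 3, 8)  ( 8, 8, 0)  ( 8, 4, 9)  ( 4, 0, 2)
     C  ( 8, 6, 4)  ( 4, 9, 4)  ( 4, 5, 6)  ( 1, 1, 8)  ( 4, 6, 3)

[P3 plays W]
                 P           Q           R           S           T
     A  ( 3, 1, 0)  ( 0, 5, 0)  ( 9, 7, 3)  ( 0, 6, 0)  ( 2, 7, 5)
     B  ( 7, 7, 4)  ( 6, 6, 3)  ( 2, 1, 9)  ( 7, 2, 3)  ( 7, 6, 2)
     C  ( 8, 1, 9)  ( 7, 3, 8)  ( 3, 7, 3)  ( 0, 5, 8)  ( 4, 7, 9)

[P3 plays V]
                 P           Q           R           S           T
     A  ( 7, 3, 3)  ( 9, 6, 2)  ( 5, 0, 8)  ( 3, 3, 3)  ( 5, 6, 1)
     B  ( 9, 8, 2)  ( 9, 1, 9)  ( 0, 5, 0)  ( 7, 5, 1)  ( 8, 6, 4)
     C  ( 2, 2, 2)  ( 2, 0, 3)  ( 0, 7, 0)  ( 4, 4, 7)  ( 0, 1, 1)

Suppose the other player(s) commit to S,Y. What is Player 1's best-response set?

BR_1 = {A,C}

u_1(A vs S,Y) = 4
u_1(B vs S,Y) = 1
u_1(C vs S,Y) = 4
max payoff 4 at {A,C}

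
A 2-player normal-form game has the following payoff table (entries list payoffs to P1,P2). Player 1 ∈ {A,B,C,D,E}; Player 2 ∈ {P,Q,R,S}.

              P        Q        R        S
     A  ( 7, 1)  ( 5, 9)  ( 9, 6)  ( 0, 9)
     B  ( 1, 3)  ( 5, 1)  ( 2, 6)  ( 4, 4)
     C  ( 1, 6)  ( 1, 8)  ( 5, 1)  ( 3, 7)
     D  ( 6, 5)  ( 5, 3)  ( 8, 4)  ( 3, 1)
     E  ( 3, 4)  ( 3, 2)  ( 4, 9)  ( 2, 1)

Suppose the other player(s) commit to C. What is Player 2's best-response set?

BR_2 = {Q}

u_2(P vs C) = 6
u_2(Q vs C) = 8
u_2(R vs C) = 1
u_2(S vs C) = 7
max payoff 8 at {Q}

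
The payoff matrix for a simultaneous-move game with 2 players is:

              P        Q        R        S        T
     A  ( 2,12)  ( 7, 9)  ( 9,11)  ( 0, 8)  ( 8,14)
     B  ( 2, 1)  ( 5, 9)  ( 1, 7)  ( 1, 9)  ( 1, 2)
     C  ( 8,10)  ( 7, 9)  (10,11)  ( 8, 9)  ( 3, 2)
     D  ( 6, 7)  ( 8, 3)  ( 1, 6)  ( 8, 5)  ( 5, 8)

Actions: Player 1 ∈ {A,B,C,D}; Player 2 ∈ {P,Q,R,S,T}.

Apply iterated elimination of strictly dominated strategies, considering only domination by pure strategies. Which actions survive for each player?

IESDS → P1:{A,C,D} P2:{P,R,T}

P1 drop B (C beats it: P:8>2 Q:7>5 R:10>1 S:8>1 T:3>1)
P2 drop Q (P beats it: A:12>9 C:10>9 D:7>3)
P2 drop S (P beats it: A:12>8 C:10>9 D:7>5)
P1→{A,C,D} P2→{P,R,T}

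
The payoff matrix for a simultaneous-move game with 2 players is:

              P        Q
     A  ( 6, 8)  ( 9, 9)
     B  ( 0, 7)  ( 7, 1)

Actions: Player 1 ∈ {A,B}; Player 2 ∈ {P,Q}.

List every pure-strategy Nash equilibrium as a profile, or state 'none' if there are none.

Nash profiles: (A,Q)

(A,P): not NE [P2→Q gives 9>8]
(A,Q): NE
(B,P): not NE [P1→A gives 6>0]
(B,Q): not NE [P1→A gives 9>7; P2→P gives 7>1]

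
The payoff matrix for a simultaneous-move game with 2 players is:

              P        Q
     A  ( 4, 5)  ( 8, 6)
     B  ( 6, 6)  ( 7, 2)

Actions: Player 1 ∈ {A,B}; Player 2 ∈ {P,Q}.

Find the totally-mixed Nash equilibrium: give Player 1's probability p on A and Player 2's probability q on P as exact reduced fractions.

P1 indiff ⇒ q·4+(1-q)·8 = q·6+(1-q)·7 ⇒ q(-2) = (1-q)(-1) ⇒ q = 1/3
P2 indiff ⇒ p·5+(1-p)·6 = p·6+(1-p)·2 ⇒ p(-1) = (1-p)(-4) ⇒ p = 4/5

(p,q) = (4/5, 1/3)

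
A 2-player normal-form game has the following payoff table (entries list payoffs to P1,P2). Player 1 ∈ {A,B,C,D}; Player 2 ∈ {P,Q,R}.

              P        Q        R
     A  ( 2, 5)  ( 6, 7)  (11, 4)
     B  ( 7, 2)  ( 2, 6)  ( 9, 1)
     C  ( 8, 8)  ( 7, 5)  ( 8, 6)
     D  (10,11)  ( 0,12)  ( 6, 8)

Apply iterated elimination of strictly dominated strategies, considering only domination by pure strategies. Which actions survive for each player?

IESDS → P1:{C,D} P2:{P,Q}

P2 drop R (P beats it: A:5>4 B:2>1 C:8>6 D:11>8)
P1 drop A (C beats it: P:8>2 Q:7>6)
P1 drop B (C beats it: P:8>7 Q:7>2)
P1→{C,D} P2→{P,Q}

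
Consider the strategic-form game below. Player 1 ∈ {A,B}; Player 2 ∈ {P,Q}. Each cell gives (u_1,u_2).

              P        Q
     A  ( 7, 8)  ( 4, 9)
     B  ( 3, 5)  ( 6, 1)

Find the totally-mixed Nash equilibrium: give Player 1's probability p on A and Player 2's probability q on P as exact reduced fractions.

p=4/5, q=1/3

P1 indiff ⇒ q·7+(1-q)·4 = q·3+(1-q)·6 ⇒ q(4) = (1-q)(2) ⇒ q = 1/3
P2 indiff ⇒ p·8+(1-p)·5 = p·9+(1-p)·1 ⇒ p(-1) = (1-p)(-4) ⇒ p = 4/5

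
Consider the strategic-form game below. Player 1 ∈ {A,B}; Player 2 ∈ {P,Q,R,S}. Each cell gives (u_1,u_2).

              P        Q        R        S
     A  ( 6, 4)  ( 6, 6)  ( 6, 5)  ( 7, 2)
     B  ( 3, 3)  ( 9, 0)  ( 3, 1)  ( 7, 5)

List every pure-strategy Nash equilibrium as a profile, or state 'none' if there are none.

(A,P): not NE [P2→Q gives 6>4]
(A,Q): not NE [P1→B gives 9>6]
(A,R): not NE [P2→Q gives 6>5]
(A,S): not NE [P2→Q gives 6>2]
(B,P): not NE [P1→A gives 6>3; P2→S gives 5>3]
(B,Q): not NE [P2→S gives 5>0]
(B,R): not NE [P1→A gives 6>3; P2→S gives 5>1]
(B,S): NE

Nash profiles: (B,S)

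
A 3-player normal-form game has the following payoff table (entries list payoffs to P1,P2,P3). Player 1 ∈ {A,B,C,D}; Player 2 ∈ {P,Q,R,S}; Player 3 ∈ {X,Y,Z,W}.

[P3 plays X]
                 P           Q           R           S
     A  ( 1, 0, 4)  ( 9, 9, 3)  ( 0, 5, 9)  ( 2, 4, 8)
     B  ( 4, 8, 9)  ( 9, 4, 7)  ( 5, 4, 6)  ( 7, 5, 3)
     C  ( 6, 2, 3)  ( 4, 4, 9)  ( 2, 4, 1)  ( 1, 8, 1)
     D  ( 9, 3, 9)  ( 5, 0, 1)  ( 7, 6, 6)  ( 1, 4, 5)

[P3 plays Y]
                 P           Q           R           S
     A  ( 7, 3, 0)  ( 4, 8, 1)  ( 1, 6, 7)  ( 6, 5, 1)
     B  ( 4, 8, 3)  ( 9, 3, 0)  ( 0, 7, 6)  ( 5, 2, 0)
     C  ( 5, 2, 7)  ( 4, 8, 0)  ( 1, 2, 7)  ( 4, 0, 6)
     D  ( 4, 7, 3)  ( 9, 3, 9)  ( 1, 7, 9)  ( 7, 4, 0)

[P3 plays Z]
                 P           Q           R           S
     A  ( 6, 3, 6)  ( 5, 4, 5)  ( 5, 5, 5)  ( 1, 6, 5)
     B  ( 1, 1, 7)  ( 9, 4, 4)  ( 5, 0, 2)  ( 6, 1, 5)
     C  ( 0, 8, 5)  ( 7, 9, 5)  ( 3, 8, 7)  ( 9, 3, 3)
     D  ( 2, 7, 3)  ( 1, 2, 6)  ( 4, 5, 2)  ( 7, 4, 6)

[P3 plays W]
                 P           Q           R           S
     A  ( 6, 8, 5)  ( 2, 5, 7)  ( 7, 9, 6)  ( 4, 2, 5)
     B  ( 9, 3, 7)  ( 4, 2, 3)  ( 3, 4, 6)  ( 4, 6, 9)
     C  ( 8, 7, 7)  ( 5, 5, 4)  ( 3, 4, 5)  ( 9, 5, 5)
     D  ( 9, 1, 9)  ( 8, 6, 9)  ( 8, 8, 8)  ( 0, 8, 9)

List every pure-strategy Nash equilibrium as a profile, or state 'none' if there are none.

(A,P,X): not NE [P1→D gives 9>1; P2→Q gives 9>0; P3→Z gives 6>4]
(A,P,Y): not NE [P2→Q gives 8>3; P3→Z gives 6>0]
(A,P,Z): not NE [P2→S gives 6>3]
(A,P,W): not NE [P1→D gives 9>6; P2→R gives 9>8; P3→Z gives 6>5]
(A,Q,X): not NE [P3→W gives 7>3]
(A,Q,Y): not NE [P1→D gives 9>4; P3→W gives 7>1]
(A,Q,Z): not NE [P1→B gives 9>5; P2→S gives 6>4; P3→W gives 7>5]
(A,Q,W): not NE [P1→D gives 8>2; P2→R gives 9>5]
(A,R,X): not NE [P1→D gives 7>0; P2→Q gives 9>5]
(A,R,Y): not NE [P2→Q gives 8>6; P3→X gives 9>7]
(A,R,Z): not NE [P2→S gives 6>5; P3→X gives 9>5]
(A,R,W): not NE [P1→D gives 8>7; P3→X gives 9>6]
(A,S,X): not NE [P1→B gives 7>2; P2→Q gives 9>4]
(A,S,Y): not NE [P1→D gives 7>6; P2→Q gives 8>5; P3→X gives 8>1]
(A,S,Z): not NE [P1→C gives 9>1; P3→X gives 8>5]
(A,S,W): not NE [P1→C gives 9>4; P2→R gives 9>2; P3→X gives 8>5]
(B,P,X): not NE [P1→D gives 9>4]
(B,P,Y): not NE [P1→A gives 7>4; P3→X gives 9>3]
(B,P,Z): not NE [P1→A gives 6>1; P2→Q gives 4>1; P3→X gives 9>7]
(B,P,W): not NE [P2→S gives 6>3; P3→X gives 9>7]
(B,Q,X): not NE [P2→P gives 8>4]
(B,Q,Y): not NE [P2→P gives 8>3; P3→X gives 7>0]
(B,Q,Z): not NE [P3→X gives 7>4]
(B,Q,W): not NE [P1→D gives 8>4; P2→S gives 6>2; P3→X gives 7>3]
(B,R,X): not NE [P1→D gives 7>5; P2→P gives 8>4]
(B,R,Y): not NE [P1→D gives 1>0; P2→P gives 8>7]
(B,R,Z): not NE [P2→Q gives 4>0; P3→W gives 6>2]
(B,R,W): not NE [P1→D gives 8>3; P2→S gives 6>4]
(B,S,X): not NE [P2→P gives 8>5; P3→W gives 9>3]
(B,S,Y): not NE [P1→D gives 7>5; P2→P gives 8>2; P3→W gives 9>0]
(B,S,Z): not NE [P1→C gives 9>6; P2→Q gives 4>1; P3→W gives 9>5]
(B,S,W): not NE [P1→C gives 9>4]
(C,P,X): not NE [P1→D gives 9>6; P2→S gives 8>2; P3→W gives 7>3]
(C,P,Y): not NE [P1→A gives 7>5; P2→Q gives 8>2]
(C,P,Z): not NE [P1→A gives 6>0; P2→Q gives 9>8; P3→W gives 7>5]
(C,P,W): not NE [P1→D gives 9>8]
(C,Q,X): not NE [P1→B gives 9>4; P2→S gives 8>4]
(C,Q,Y): not NE [P1→D gives 9>4; P3→X gives 9>0]
(C,Q,Z): not NE [P1→B gives 9>7; P3→X gives 9>5]
(C,Q,W): not NE [P1→D gives 8>5; P2→P gives 7>5; P3→X gives 9>4]
(C,R,X): not NE [P1→D gives 7>2; P2→S gives 8>4; P3→Z gives 7>1]
(C,R,Y): not NE [P2→Q gives 8>2]
(C,R,Z): not NE [P1→B gives 5>3; P2→Q gives 9>8]
(C,R,W): not NE [P1→D gives 8>3; P2→P gives 7>4; P3→Z gives 7>5]
(C,S,X): not NE [P1→B gives 7>1; P3→Y gives 6>1]
(C,S,Y): not NE [P1→D gives 7>4; P2→Q gives 8>0]
(C,S,Z): not NE [P2→Q gives 9>3; P3→Y gives 6>3]
(C,S,W): not NE [P2→P gives 7>5; P3→Y gives 6>5]
(D,P,X): not NE [P2→R gives 6>3]
(D,P,Y): not NE [P1→A gives 7>4; P3→W gives 9>3]
(D,P,Z): not NE [P1→A gives 6>2; P3→W gives 9>3]
(D,P,W): not NE [P2→S gives 8>1]
(D,Q,X): not NE [P1→B gives 9>5; P2→R gives 6>0; P3→W gives 9>1]
(D,Q,Y): not NE [P2→R gives 7>3]
(D,Q,Z): not NE [P1→B gives 9>1; P2→P gives 7>2; P3→W gives 9>6]
(D,Q,W): not NE [P2→S gives 8>6]
(D,R,X): not NE [P3→Y gives 9>6]
(D,R,Y): NE
(D,R,Z): not NE [P1→B gives 5>4; P2→P gives 7>5; P3→Y gives 9>2]
(D,R,W): not NE [P3→Y gives 9>8]
(D,S,X): not NE [P1→B gives 7>1; P2→R gives 6>4; P3→W gives 9>5]
(D,S,Y): not NE [P2→R gives 7>4; P3→W gives 9>0]
(D,S,Z): not NE [P1→C gives 9>7; P2→P gives 7>4; P3→W gives 9>6]
(D,S,W): not NE [P1→C gives 9>0]

PSNE = {(D,R,Y)}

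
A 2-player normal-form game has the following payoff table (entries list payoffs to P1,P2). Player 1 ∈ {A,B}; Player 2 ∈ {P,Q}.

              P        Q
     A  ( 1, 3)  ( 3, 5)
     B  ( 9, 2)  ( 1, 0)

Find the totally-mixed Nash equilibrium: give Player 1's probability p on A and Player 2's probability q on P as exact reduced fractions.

P1 indiff ⇒ q·1+(1-q)·3 = q·9+(1-q)·1 ⇒ q(-8) = (1-q)(-2) ⇒ q = 1/5
P2 indiff ⇒ p·3+(1-p)·2 = p·5+(1-p)·0 ⇒ p(-2) = (1-p)(-2) ⇒ p = 1/2

(p,q) = (1/2, 1/5)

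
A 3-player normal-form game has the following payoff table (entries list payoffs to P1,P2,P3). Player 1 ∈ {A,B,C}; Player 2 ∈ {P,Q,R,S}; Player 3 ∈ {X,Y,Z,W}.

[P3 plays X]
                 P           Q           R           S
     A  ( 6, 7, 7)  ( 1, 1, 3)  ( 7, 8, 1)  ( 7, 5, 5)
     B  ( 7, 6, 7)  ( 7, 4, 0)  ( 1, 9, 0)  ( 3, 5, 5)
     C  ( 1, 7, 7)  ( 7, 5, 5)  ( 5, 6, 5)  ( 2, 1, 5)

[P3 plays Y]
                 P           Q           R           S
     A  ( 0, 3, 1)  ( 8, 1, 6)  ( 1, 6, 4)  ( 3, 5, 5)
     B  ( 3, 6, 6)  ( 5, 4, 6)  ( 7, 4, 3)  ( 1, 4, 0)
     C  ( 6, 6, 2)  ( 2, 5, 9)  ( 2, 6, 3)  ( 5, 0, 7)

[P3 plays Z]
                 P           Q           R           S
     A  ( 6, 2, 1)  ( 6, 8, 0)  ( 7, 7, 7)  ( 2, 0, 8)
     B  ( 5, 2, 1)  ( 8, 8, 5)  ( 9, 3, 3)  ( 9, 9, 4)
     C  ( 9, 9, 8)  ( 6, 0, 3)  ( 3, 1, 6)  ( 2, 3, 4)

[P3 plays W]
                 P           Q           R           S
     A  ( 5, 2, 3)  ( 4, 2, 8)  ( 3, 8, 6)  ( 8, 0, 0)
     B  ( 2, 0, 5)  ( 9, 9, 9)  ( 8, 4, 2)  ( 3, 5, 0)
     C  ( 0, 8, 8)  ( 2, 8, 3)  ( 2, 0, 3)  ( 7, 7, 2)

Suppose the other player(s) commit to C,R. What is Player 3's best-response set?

P3 best: {Z}

u_3(X vs C,R) = 5
u_3(Y vs C,R) = 3
u_3(Z vs C,R) = 6
u_3(W vs C,R) = 3
max payoff 6 at {Z}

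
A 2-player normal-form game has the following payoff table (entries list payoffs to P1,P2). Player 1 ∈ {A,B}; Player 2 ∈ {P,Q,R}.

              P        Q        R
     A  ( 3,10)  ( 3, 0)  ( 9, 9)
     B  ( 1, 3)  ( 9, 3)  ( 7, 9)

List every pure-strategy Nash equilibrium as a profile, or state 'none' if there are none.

Nash profiles: (A,P)

(A,P): NE
(A,Q): not NE [P1→B gives 9>3; P2→P gives 10>0]
(A,R): not NE [P2→P gives 10>9]
(B,P): not NE [P1→A gives 3>1; P2→R gives 9>3]
(B,Q): not NE [P2→R gives 9>3]
(B,R): not NE [P1→A gives 9>7]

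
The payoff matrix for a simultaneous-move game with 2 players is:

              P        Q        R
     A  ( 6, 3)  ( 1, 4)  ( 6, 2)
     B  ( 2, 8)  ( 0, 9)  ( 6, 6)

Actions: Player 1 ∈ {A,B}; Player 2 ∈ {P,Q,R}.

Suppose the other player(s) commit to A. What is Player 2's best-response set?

argmax u_2 = {Q}

u_2(P vs A) = 3
u_2(Q vs A) = 4
u_2(R vs A) = 2
max payoff 4 at {Q}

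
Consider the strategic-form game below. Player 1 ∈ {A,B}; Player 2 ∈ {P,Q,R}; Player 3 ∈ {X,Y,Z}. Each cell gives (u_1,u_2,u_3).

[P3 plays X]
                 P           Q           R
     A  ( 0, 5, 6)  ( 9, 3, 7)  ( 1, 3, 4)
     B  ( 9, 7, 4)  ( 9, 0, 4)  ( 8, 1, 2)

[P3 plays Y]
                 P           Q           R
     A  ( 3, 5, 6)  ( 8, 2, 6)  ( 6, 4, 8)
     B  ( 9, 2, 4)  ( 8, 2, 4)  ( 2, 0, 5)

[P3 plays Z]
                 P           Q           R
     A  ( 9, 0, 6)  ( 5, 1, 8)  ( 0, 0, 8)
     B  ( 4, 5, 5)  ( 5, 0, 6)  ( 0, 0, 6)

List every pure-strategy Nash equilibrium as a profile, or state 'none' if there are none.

NE set: (A,Q,Z)

(A,P,X): not NE [P1→B gives 9>0]
(A,P,Y): not NE [P1→B gives 9>3]
(A,P,Z): not NE [P2→Q gives 1>0]
(A,Q,X): not NE [P2→P gives 5>3; P3→Z gives 8>7]
(A,Q,Y): not NE [P2→P gives 5>2; P3→Z gives 8>6]
(A,Q,Z): NE
(A,R,X): not NE [P1→B gives 8>1; P2→P gives 5>3; P3→Z gives 8>4]
(A,R,Y): not NE [P2→P gives 5>4]
(A,R,Z): not NE [P2→Q gives 1>0]
(B,P,X): not NE [P3→Z gives 5>4]
(B,P,Y): not NE [P3→Z gives 5>4]
(B,P,Z): not NE [P1→A gives 9>4]
(B,Q,X): not NE [P2→P gives 7>0; P3→Z gives 6>4]
(B,Q,Y): not NE [P3→Z gives 6>4]
(B,Q,Z): not NE [P2→P gives 5>0]
(B,R,X): not NE [P2→P gives 7>1; P3→Z gives 6>2]
(B,R,Y): not NE [P1→A gives 6>2; P2→Q gives 2>0; P3→Z gives 6>5]
(B,R,Z): not NE [P2→P gives 5>0]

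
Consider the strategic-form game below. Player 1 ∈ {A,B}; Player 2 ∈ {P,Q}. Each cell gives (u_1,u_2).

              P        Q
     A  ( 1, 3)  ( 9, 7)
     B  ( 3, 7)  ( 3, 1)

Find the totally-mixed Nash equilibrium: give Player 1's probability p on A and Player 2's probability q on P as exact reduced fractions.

P1 indiff ⇒ q·1+(1-q)·9 = q·3+(1-q)·3 ⇒ q(-2) = (1-q)(-6) ⇒ q = 3/4
P2 indiff ⇒ p·3+(1-p)·7 = p·7+(1-p)·1 ⇒ p(-4) = (1-p)(-6) ⇒ p = 3/5

p=3/5, q=3/4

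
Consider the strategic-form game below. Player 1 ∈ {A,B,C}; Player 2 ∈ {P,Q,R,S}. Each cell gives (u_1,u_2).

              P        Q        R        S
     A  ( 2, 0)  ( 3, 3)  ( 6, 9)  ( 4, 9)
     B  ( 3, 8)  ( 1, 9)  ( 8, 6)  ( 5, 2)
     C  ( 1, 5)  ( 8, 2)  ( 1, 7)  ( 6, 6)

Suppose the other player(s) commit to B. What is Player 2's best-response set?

argmax u_2 = {Q}

u_2(P vs B) = 8
u_2(Q vs B) = 9
u_2(R vs B) = 6
u_2(S vs B) = 2
max payoff 9 at {Q}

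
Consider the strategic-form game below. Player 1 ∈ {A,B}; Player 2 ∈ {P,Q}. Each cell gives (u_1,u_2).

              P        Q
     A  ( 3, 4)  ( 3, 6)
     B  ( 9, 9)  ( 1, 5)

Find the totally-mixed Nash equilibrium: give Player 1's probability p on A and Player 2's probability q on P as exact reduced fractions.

P1 mixes 2/3 on A; P2 mixes 1/4 on P

P1 indiff ⇒ q·3+(1-q)·3 = q·9+(1-q)·1 ⇒ q(-6) = (1-q)(-2) ⇒ q = 1/4
P2 indiff ⇒ p·4+(1-p)·9 = p·6+(1-p)·5 ⇒ p(-2) = (1-p)(-4) ⇒ p = 2/3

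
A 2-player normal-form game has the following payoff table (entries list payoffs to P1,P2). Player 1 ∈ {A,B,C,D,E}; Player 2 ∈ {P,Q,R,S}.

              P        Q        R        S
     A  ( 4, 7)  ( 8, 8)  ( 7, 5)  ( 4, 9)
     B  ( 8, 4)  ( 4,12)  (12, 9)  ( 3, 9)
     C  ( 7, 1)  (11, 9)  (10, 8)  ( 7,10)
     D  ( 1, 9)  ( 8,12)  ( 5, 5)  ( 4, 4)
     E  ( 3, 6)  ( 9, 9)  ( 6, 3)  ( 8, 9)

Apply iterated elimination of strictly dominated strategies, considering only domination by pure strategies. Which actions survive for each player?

P1 drop A (C beats it: P:7>4 Q:11>8 R:10>7 S:7>4)
P1 drop D (C beats it: P:7>1 Q:11>8 R:10>5 S:7>4)
P2 drop P (Q beats it: B:12>4 C:9>1 E:9>6)
P2 drop R (Q beats it: B:12>9 C:9>8 E:9>3)
P1 drop B (C beats it: Q:11>4 S:7>3)
P1→{C,E} P2→{Q,S}

Survivors P1:{C,E} P2:{Q,S}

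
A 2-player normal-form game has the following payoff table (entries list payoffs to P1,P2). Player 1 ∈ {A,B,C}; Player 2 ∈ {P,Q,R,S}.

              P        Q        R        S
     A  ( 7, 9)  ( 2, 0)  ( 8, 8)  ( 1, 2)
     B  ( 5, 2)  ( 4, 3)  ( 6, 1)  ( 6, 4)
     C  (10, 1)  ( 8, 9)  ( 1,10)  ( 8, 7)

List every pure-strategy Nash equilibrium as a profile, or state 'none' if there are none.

(A,P): not NE [P1→C gives 10>7]
(A,Q): not NE [P1→C gives 8>2; P2→P gives 9>0]
(A,R): not NE [P2→P gives 9>8]
(A,S): not NE [P1→C gives 8>1; P2→P gives 9>2]
(B,P): not NE [P1→C gives 10>5; P2→S gives 4>2]
(B,Q): not NE [P1→C gives 8>4; P2→S gives 4>3]
(B,R): not NE [P1→A gives 8>6; P2→S gives 4>1]
(B,S): not NE [P1→C gives 8>6]
(C,P): not NE [P2→R gives 10>1]
(C,Q): not NE [P2→R gives 10>9]
(C,R): not NE [P1→A gives 8>1]
(C,S): not NE [P2→R gives 10>7]

PSNE: ∅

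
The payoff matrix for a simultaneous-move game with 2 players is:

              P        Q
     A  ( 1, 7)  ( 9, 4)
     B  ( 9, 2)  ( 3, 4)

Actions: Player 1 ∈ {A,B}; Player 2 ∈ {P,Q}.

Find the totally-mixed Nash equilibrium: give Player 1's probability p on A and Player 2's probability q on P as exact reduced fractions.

P1 indiff ⇒ q·1+(1-q)·9 = q·9+(1-q)·3 ⇒ q(-8) = (1-q)(-6) ⇒ q = 3/7
P2 indiff ⇒ p·7+(1-p)·2 = p·4+(1-p)·4 ⇒ p(3) = (1-p)(2) ⇒ p = 2/5

(p,q) = (2/5, 3/7)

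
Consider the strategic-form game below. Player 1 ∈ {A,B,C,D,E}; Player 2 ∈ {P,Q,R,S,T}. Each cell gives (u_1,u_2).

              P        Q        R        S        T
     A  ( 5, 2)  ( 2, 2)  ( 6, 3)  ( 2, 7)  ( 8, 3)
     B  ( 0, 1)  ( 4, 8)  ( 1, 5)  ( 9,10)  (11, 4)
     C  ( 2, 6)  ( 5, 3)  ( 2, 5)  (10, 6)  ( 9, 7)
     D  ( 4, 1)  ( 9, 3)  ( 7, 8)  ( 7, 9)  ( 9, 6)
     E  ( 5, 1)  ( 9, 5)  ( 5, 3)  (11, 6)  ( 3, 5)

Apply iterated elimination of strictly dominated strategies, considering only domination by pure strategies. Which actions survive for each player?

IESDS → P1:{B,C,E} P2:{S,T}

P2 drop P (T beats it: A:3>2 B:4>1 C:7>6 D:6>1 E:5>1)
P1 drop A (D beats it: Q:9>2 R:7>6 S:7>2 T:9>8)
P2 drop Q (S beats it: B:10>8 C:6>3 D:9>3 E:6>5)
P2 drop R (S beats it: B:10>5 C:6>5 D:9>8 E:6>3)
P1 drop D (B beats it: S:9>7 T:11>9)
P1→{B,C,E} P2→{S,T}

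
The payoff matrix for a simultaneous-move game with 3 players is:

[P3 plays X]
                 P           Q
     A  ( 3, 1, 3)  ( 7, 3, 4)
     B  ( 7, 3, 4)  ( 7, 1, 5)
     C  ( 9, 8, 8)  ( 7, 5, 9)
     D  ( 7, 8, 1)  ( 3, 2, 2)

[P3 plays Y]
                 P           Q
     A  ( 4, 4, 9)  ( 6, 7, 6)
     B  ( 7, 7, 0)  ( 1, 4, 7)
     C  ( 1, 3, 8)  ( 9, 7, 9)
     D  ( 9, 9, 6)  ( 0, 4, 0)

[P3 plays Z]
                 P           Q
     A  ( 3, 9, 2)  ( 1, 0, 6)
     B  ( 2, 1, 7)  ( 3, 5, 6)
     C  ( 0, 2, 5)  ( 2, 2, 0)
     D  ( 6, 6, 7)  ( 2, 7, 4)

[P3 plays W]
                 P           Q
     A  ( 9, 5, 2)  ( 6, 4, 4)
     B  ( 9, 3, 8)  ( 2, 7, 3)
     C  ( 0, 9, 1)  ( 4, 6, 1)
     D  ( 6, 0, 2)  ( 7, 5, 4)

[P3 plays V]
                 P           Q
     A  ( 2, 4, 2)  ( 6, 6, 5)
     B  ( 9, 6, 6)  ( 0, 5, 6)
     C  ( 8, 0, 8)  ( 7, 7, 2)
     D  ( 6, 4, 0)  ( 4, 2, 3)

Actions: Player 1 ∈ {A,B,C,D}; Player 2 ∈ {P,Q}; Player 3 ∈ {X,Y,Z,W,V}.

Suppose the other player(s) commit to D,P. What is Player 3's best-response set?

P3 best: {Z}

u_3(X vs D,P) = 1
u_3(Y vs D,P) = 6
u_3(Z vs D,P) = 7
u_3(W vs D,P) = 2
u_3(V vs D,P) = 0
max payoff 7 at {Z}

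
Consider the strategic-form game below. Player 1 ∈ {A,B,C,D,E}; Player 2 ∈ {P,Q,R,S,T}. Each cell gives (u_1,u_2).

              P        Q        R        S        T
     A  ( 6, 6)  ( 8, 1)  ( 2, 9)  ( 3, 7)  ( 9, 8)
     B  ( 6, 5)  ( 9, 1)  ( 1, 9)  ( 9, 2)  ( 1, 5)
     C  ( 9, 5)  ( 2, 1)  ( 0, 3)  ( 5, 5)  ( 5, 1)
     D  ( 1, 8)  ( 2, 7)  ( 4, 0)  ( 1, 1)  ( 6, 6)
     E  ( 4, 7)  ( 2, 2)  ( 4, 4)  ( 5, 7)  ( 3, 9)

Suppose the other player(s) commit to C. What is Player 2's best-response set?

u_2(P vs C) = 5
u_2(Q vs C) = 1
u_2(R vs C) = 3
u_2(S vs C) = 5
u_2(T vs C) = 1
max payoff 5 at {P,S}

argmax u_2 = {P,S}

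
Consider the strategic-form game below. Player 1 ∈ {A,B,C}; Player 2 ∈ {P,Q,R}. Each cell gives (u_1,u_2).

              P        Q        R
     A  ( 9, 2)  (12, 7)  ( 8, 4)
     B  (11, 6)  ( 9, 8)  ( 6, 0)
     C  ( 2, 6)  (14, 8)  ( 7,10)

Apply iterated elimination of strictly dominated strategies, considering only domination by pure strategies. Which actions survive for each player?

P2 drop P (Q beats it: A:7>2 B:8>6 C:8>6)
P1 drop B (A beats it: Q:12>9 R:8>6)
P1→{A,C} P2→{Q,R}

Survivors P1:{A,C} P2:{Q,R}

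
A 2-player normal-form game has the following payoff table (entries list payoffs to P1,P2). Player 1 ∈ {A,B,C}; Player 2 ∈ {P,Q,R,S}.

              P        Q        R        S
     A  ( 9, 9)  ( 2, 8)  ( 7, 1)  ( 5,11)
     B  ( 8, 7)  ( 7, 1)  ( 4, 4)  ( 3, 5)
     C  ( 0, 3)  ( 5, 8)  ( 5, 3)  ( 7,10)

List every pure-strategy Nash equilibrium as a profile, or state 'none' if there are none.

PSNE = {(C,S)}

(A,P): not NE [P2→S gives 11>9]
(A,Q): not NE [P1→B gives 7>2; P2→S gives 11>8]
(A,R): not NE [P2→S gives 11>1]
(A,S): not NE [P1→C gives 7>5]
(B,P): not NE [P1→A gives 9>8]
(B,Q): not NE [P2→P gives 7>1]
(B,R): not NE [P1→A gives 7>4; P2→P gives 7>4]
(B,S): not NE [P1→C gives 7>3; P2→P gives 7>5]
(C,P): not NE [P1→A gives 9>0; P2→S gives 10>3]
(C,Q): not NE [P1→B gives 7>5; P2→S gives 10>8]
(C,R): not NE [P1→A gives 7>5; P2→S gives 10>3]
(C,S): NE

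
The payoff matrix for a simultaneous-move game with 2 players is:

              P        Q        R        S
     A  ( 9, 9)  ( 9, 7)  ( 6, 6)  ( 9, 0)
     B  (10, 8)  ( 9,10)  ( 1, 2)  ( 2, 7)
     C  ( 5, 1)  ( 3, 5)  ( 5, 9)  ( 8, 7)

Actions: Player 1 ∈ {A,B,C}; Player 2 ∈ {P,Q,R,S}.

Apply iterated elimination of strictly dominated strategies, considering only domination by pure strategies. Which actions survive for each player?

P1 drop C (A beats it: P:9>5 Q:9>3 R:6>5 S:9>8)
P2 drop R (P beats it: A:9>6 B:8>2)
P2 drop S (P beats it: A:9>0 B:8>7)
P1→{A,B} P2→{P,Q}

IESDS → P1:{A,B} P2:{P,Q}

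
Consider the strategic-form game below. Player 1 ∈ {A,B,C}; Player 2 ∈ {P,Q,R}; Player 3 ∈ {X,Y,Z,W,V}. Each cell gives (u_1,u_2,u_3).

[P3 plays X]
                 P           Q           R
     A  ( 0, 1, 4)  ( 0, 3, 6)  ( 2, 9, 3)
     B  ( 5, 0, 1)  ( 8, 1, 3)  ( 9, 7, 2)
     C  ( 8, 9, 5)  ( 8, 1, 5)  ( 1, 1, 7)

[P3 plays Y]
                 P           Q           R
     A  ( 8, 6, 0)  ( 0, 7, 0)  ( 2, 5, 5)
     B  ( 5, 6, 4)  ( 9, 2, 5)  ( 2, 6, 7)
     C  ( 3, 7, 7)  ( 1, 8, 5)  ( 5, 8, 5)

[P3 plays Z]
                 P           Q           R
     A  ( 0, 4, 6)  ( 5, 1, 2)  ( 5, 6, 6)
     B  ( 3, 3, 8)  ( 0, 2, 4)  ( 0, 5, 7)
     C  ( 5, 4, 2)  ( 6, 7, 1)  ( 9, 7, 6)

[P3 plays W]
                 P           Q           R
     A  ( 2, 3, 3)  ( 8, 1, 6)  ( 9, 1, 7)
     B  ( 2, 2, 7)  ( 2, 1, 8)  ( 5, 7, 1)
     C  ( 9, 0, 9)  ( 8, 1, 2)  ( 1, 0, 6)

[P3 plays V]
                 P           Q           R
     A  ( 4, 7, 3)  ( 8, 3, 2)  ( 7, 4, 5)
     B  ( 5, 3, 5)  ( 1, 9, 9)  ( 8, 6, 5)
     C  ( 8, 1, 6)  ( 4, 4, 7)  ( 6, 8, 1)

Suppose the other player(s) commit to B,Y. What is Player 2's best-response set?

u_2(P vs B,Y) = 6
u_2(Q vs B,Y) = 2
u_2(R vs B,Y) = 6
max payoff 6 at {P,R}

P2 best: {P,R}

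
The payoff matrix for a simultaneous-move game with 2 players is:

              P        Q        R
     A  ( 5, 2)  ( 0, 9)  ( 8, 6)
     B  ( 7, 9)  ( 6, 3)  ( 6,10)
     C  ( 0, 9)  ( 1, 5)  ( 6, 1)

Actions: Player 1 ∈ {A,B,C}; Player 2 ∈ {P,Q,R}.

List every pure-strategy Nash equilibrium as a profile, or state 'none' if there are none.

(A,P): not NE [P1→B gives 7>5; P2→Q gives 9>2]
(A,Q): not NE [P1→B gives 6>0]
(A,R): not NE [P2→Q gives 9>6]
(B,P): not NE [P2→R gives 10>9]
(B,Q): not NE [P2→R gives 10>3]
(B,R): not NE [P1→A gives 8>6]
(C,P): not NE [P1→B gives 7>0]
(C,Q): not NE [P1→B gives 6>1; P2→P gives 9>5]
(C,R): not NE [P1→A gives 8>6; P2→P gives 9>1]

Equilibria: none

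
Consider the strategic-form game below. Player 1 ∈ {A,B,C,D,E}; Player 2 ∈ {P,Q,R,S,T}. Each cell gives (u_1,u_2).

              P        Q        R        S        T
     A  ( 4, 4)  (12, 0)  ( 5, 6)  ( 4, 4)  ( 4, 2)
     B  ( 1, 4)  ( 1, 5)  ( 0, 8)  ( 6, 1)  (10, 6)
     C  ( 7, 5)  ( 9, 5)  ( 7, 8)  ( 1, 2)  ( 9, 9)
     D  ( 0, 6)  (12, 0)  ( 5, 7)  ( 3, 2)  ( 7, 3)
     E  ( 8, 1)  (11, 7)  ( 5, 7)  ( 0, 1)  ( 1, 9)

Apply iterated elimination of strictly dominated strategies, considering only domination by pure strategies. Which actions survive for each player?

P2 drop P (R beats it: A:6>4 B:8>4 C:8>5 D:7>6 E:7>1)
P2 drop Q (T beats it: A:2>0 B:6>5 C:9>5 D:3>0 E:9>7)
P1 drop E (C beats it: R:7>5 S:1>0 T:9>1)
P2 drop S (R beats it: A:6>4 B:8>1 C:8>2 D:7>2)
P1 drop A (C beats it: R:7>5 T:9>4)
P1 drop D (C beats it: R:7>5 T:9>7)
P1→{B,C} P2→{R,T}

Survivors P1:{B,C} P2:{R,T}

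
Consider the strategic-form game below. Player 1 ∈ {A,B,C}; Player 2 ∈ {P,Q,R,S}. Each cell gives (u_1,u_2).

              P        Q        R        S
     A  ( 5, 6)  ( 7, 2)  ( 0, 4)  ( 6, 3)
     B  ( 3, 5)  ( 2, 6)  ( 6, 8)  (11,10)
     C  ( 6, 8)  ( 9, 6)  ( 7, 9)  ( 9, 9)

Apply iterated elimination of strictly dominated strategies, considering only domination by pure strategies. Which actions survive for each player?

P1 drop A (C beats it: P:6>5 Q:9>7 R:7>0 S:9>6)
P2 drop P (R beats it: B:8>5 C:9>8)
P2 drop Q (R beats it: B:8>6 C:9>6)
P1→{B,C} P2→{R,S}

IESDS → P1:{B,C} P2:{R,S}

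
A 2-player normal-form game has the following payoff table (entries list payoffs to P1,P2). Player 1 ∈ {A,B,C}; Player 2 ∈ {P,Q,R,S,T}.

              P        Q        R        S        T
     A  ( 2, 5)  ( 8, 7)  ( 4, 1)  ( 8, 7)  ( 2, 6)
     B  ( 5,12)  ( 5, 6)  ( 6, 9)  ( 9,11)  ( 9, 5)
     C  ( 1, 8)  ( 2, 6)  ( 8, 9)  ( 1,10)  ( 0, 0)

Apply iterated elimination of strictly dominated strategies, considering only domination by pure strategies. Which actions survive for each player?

Remaining: P1:{A,B} P2:{P,Q,S}

P2 drop R (S beats it: A:7>1 B:11>9 C:10>9)
P1 drop C (A beats it: P:2>1 Q:8>2 S:8>1 T:2>0)
P2 drop T (Q beats it: A:7>6 B:6>5)
P1→{A,B} P2→{P,Q,S}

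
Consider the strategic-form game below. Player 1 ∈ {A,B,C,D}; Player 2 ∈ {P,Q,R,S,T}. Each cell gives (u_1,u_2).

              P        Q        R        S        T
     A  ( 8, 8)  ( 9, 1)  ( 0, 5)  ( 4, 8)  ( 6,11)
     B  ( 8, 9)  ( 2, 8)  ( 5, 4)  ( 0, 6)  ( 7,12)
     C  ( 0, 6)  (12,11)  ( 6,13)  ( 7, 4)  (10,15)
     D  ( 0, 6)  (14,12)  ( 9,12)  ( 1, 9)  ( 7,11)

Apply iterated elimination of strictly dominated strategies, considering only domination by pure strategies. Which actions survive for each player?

P2 drop P (T beats it: A:11>8 B:12>9 C:15>6 D:11>6)
P1 drop A (C beats it: Q:12>9 R:6>0 S:7>4 T:10>6)
P1 drop B (C beats it: Q:12>2 R:6>5 S:7>0 T:10>7)
P2 drop S (Q beats it: C:11>4 D:12>9)
P1→{C,D} P2→{Q,R,T}

IESDS → P1:{C,D} P2:{Q,R,T}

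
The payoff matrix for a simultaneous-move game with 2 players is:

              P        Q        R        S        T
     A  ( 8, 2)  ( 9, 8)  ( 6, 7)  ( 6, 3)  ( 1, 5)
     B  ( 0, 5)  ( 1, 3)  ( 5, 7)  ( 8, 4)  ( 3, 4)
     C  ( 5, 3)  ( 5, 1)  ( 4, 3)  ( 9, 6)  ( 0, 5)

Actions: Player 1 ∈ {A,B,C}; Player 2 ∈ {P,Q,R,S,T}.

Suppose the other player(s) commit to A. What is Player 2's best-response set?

argmax u_2 = {Q}

u_2(P vs A) = 2
u_2(Q vs A) = 8
u_2(R vs A) = 7
u_2(S vs A) = 3
u_2(T vs A) = 5
max payoff 8 at {Q}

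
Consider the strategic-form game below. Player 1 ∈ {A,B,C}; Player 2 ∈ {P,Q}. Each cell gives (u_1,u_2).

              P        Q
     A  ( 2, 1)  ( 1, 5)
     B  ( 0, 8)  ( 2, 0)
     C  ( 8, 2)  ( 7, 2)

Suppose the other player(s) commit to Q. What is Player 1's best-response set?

BR_1 = {C}

u_1(A vs Q) = 1
u_1(B vs Q) = 2
u_1(C vs Q) = 7
max payoff 7 at {C}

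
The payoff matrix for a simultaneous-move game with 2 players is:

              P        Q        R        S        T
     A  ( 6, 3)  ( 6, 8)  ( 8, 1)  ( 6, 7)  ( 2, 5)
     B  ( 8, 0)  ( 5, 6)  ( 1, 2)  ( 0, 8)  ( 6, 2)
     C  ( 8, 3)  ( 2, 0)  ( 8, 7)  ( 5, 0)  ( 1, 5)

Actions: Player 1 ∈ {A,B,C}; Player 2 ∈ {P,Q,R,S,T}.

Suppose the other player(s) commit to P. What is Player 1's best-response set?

BR_1 = {B,C}

u_1(A vs P) = 6
u_1(B vs P) = 8
u_1(C vs P) = 8
max payoff 8 at {B,C}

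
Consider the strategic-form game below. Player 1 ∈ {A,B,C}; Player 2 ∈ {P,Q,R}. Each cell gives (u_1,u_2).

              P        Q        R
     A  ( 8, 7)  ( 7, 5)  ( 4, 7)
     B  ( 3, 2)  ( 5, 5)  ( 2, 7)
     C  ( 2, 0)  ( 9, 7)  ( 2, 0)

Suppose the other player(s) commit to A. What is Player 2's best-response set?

argmax u_2 = {P,R}

u_2(P vs A) = 7
u_2(Q vs A) = 5
u_2(R vs A) = 7
max payoff 7 at {P,R}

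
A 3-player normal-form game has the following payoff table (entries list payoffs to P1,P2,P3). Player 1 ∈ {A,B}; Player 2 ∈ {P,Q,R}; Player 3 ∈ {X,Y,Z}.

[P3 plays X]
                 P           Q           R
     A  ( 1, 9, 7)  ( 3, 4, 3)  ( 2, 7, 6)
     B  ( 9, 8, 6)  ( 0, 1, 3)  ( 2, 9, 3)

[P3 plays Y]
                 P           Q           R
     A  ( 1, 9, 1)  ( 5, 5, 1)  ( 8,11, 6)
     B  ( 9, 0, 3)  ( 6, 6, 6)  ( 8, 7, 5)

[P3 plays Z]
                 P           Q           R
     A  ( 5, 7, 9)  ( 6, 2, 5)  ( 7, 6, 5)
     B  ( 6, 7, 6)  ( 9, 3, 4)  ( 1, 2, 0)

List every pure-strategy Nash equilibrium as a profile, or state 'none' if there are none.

NE set: (A,R,Y), (B,P,Z), (B,R,Y)

(A,P,X): not NE [P1→B gives 9>1; P3→Z gives 9>7]
(A,P,Y): not NE [P1→B gives 9>1; P2→R gives 11>9; P3→Z gives 9>1]
(A,P,Z): not NE [P1→B gives 6>5]
(A,Q,X): not NE [P2→P gives 9>4; P3→Z gives 5>3]
(A,Q,Y): not NE [P1→B gives 6>5; P2→R gives 11>5; P3→Z gives 5>1]
(A,Q,Z): not NE [P1→B gives 9>6; P2→P gives 7>2]
(A,R,X): not NE [P2→P gives 9>7]
(A,R,Y): NE
(A,R,Z): not NE [P2→P gives 7>6; P3→Y gives 6>5]
(B,P,X): not NE [P2→R gives 9>8]
(B,P,Y): not NE [P2→R gives 7>0; P3→Z gives 6>3]
(B,P,Z): NE
(B,Q,X): not NE [P1→A gives 3>0; P2→R gives 9>1; P3→Y gives 6>3]
(B,Q,Y): not NE [P2→R gives 7>6]
(B,Q,Z): not NE [P2→P gives 7>3; P3→Y gives 6>4]
(B,R,X): not NE [P3→Y gives 5>3]
(B,R,Y): NE
(B,R,Z): not NE [P1→A gives 7>1; P2→P gives 7>2; P3→Y gives 5>0]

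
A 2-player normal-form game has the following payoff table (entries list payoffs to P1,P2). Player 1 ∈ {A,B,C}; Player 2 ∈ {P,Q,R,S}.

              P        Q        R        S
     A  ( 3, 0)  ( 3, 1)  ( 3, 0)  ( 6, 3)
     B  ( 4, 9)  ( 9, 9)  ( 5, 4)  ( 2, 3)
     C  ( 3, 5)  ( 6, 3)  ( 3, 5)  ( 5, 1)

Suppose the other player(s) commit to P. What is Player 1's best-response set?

BR_1 = {B}

u_1(A vs P) = 3
u_1(B vs P) = 4
u_1(C vs P) = 3
max payoff 4 at {B}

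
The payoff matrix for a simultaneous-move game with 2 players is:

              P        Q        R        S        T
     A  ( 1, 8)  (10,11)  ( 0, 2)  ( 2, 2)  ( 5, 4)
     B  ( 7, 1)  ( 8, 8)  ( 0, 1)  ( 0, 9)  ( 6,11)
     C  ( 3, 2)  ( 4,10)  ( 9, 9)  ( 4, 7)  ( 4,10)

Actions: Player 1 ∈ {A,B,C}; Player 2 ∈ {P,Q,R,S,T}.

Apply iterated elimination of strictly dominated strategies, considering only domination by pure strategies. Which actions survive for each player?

P2 drop P (Q beats it: A:11>8 B:8>1 C:10>2)
P2 drop R (Q beats it: A:11>2 B:8>1 C:10>9)
P2 drop S (T beats it: A:4>2 B:11>9 C:10>7)
P1 drop C (A beats it: Q:10>4 T:5>4)
P1→{A,B} P2→{Q,T}

Survivors P1:{A,B} P2:{Q,T}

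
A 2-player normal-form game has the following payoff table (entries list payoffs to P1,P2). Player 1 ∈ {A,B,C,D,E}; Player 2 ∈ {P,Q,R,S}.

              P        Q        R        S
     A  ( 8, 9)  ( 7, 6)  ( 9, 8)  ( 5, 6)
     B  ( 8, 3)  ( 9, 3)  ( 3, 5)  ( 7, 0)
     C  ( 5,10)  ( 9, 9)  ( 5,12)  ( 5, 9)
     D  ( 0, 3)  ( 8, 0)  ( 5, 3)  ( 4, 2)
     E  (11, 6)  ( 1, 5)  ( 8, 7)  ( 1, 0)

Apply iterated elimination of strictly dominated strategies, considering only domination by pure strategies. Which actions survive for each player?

P2 drop Q (R beats it: A:8>6 B:5>3 C:12>9 D:3>0 E:7>5)
P1 drop D (A beats it: P:8>0 R:9>5 S:5>4)
P2 drop S (P beats it: A:9>6 B:3>0 C:10>9 E:6>0)
P1 drop B (E beats it: P:11>8 R:8>3)
P1 drop C (A beats it: P:8>5 R:9>5)
P1→{A,E} P2→{P,R}

Survivors P1:{A,E} P2:{P,R}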